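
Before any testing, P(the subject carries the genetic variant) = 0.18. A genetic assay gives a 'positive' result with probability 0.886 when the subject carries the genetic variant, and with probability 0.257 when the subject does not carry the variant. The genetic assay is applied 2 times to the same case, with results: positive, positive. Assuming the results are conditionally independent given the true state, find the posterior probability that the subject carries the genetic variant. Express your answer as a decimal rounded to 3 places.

Posterior P(H) ≈ 0.723

With H the event that the subject carries the genetic variant, the joint likelihood of the observed sequence is P(data|H) = 0.886·0.886 = 0.78500 and P(data|¬H) = 0.257·0.257 = 0.066049.
Bayes: P(H|data) = 0.18·0.78500 / (0.18·0.78500 + 0.82·0.066049) = 0.14130/0.19546 = 0.7229.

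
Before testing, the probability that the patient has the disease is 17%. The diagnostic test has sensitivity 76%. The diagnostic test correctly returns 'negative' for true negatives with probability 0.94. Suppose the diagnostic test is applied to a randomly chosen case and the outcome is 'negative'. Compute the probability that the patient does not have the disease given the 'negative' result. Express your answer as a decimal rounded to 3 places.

Write H for 'the patient has the disease'. Prior odds H:¬H = 0.17/0.83 = 0.20482. For the 'negative' outcome, the likelihood ratio is 0.24/0.94 = 0.25532.
Posterior odds = 0.20482 × 0.25532 = 0.052294, so P(H|E) = 0.052294/(1+0.052294) = 0.050. Then P(¬H|E) = 1 − 0.050 = 0.950.

P(¬H | E) ≈ 0.950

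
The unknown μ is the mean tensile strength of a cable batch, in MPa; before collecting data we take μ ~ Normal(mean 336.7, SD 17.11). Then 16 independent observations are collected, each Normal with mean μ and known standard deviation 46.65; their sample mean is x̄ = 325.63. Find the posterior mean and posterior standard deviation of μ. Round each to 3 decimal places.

With known σ, the Normal prior is conjugate. Weight on the data is w = (n/σ²)/(n/σ² + 1/τ₀²) = 0.00735219/(0.00735219+0.00341586) = 0.68278.
Posterior mean = w·x̄ + (1−w)·μ₀ = 0.68278·325.63 + 0.31722·336.7 = 329.142. Posterior variance = 1/(0.00735219+0.00341586) = 92.8673, so SD = 9.637.

Posterior mean ≈ 329.142; posterior SD ≈ 9.637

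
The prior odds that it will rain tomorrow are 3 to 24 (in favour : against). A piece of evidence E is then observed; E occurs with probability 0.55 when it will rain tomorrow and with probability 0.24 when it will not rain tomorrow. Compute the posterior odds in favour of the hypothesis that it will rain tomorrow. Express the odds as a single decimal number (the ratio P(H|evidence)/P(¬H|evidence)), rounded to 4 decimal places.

Posterior odds ≈ 0.2865

Prior odds = 3/24 = 0.12500.
Likelihood ratio for E = 0.55/0.24 = 2.2917.
Posterior odds = prior odds × LR = 0.28646.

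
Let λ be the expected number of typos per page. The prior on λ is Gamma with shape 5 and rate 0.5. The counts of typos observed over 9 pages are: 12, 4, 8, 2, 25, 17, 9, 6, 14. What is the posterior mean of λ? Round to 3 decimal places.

Posterior mean ≈ 10.737

The Poisson likelihood adds the total count to the shape and the number of exposure periods to the rate. Here ∑xᵢ = 97 and n = 9, so shape 5→102 and rate 0.5→9.5.
E[λ | data] = 102/9.5 = 10.737.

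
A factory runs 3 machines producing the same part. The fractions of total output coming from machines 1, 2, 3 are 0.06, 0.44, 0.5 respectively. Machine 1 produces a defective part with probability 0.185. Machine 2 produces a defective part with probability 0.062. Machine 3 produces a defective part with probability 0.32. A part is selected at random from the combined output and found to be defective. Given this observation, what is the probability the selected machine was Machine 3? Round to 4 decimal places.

Tabulate prior·likelihood by source: [1] prior 0.06, lik 0.185, product 0.01110; [2] prior 0.44, lik 0.062, product 0.02728; [3] prior 0.5, lik 0.32, product 0.1600.
Normalizing constant = 0.19838; the posterior for Machine 3 is its product over the sum, 0.1600/0.19838 = 0.8065.

Posterior probability ≈ 0.8065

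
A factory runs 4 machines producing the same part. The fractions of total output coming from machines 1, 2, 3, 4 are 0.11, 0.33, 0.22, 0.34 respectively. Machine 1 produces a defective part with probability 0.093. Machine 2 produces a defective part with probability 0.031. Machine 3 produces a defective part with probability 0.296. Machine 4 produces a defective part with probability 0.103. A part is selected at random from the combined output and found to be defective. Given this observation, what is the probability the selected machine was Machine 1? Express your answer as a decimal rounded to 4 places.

P(defective|M1) = 0.093; P(defective|M2) = 0.031; P(defective|M3) = 0.296; P(defective|M4) = 0.103.
Prior × likelihood for each source: 0.11·0.093=0.01023, 0.33·0.031=0.01023, 0.22·0.296=0.06512, 0.34·0.103=0.03502. Summing gives P(defective) = 0.12060.
P(Machine 1 | defective) = 0.01023 / 0.12060 = 0.0848.

Posterior probability ≈ 0.0848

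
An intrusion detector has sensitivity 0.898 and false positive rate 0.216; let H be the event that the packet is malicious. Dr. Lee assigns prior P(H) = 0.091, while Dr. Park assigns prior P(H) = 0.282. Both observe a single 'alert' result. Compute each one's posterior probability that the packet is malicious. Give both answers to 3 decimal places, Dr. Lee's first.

Dr. Lee: 0.294; Dr. Park: 0.620

P('+'|H) = 0.898, P('+'|¬H) = 0.216.
Dr. Lee: numerator 0.898·0.091 = 0.081718; evidence = 0.081718+0.216·0.909 = 0.27806; posterior = 0.294.
Dr. Park: numerator 0.898·0.282 = 0.25324; evidence = 0.25324+0.216·0.718 = 0.40832; posterior = 0.620.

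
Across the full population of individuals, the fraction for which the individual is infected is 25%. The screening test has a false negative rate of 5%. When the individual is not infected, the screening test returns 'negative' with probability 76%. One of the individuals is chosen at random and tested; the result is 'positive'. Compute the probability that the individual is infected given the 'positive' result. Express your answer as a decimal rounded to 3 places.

Let H be the event that the individual is infected. P(H) = 0.25, so P(¬H) = 0.75. With E the 'positive' result, P(E|H) = 0.95 and P(E|¬H) = 0.24.
P(E) = 0.95·0.25 + 0.24·0.75 = 0.23750 + 0.18000 = 0.41750.
By Bayes' theorem, P(H|E) = 0.23750 / 0.41750 = 0.569.

P(H | E) ≈ 0.569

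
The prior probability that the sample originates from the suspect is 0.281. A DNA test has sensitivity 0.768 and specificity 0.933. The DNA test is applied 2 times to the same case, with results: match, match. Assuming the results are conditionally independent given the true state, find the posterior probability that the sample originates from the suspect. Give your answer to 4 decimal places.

With H the event that the sample originates from the suspect, the joint likelihood of the observed sequence is P(data|H) = 0.768·0.768 = 0.58982 and P(data|¬H) = 0.067·0.067 = 0.0044890.
Bayes: P(H|data) = 0.281·0.58982 / (0.281·0.58982 + 0.719·0.0044890) = 0.16574/0.16897 = 0.9809.

Posterior P(H) ≈ 0.9809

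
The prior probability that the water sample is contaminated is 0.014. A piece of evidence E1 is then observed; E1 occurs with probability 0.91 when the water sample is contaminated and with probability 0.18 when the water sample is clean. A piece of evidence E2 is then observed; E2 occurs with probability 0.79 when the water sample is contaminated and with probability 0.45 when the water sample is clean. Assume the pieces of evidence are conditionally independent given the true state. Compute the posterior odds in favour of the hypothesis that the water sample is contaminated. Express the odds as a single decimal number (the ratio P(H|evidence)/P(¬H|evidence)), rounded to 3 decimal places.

Prior odds = 0.014/(1−0.014) = 0.014199.
Likelihood ratio for E1 = 0.91/0.18 = 5.0556.
Likelihood ratio for E2 = 0.79/0.45 = 1.7556.
Posterior odds = prior odds × LR₁ × LR₂ = 0.12602.

Posterior odds ≈ 0.126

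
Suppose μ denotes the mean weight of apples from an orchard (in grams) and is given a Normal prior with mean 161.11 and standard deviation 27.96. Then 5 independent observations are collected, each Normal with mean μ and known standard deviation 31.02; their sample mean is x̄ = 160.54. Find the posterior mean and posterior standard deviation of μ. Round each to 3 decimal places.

With known σ, the Normal prior is conjugate. Weight on the data is w = (n/σ²)/(n/σ² + 1/τ₀²) = 0.00519621/(0.00519621+0.00127916) = 0.80246.
Posterior mean = w·x̄ + (1−w)·μ₀ = 0.80246·160.54 + 0.19754·161.11 = 160.653. Posterior variance = 1/(0.00519621+0.00127916) = 154.431, so SD = 12.427.

Posterior mean ≈ 160.653; posterior SD ≈ 12.427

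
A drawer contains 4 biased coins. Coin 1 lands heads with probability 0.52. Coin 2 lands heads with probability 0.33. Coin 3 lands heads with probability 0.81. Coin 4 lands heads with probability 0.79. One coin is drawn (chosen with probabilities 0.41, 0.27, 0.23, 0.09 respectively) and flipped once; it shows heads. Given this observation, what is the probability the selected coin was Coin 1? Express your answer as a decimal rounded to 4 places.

Posterior probability ≈ 0.3809

Tabulate prior·likelihood by source: [1] prior 0.41, lik 0.52, product 0.2132; [2] prior 0.27, lik 0.33, product 0.08910; [3] prior 0.23, lik 0.81, product 0.1863; [4] prior 0.09, lik 0.79, product 0.07110.
Normalizing constant = 0.55970; the posterior for Coin 1 is its product over the sum, 0.2132/0.55970 = 0.3809.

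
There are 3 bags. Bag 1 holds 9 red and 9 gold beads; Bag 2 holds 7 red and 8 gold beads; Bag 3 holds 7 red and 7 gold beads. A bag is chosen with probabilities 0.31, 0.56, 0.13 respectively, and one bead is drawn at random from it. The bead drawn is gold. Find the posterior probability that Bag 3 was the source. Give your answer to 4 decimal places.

P(gold|Bag 1) = 0.5; P(gold|Bag 2) = 0.5333; P(gold|Bag 3) = 0.5.
Prior × likelihood for each source: 0.31·0.5=0.1550, 0.56·0.5333=0.2987, 0.13·0.5=0.06500. Summing gives P(gold) = 0.51867.
P(Bag 3 | gold) = 0.06500 / 0.51867 = 0.1253.

Posterior probability ≈ 0.1253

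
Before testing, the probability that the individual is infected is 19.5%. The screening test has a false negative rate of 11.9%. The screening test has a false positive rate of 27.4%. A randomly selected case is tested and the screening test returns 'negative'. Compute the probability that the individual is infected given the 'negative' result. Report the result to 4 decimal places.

Let H be the event that the individual is infected. P(H) = 0.195, so P(¬H) = 0.805. With E the 'negative' result, P(E|H) = 0.119 and P(E|¬H) = 0.726.
P(E) = 0.119·0.195 + 0.726·0.805 = 0.023205 + 0.58443 = 0.60763.
By Bayes' theorem, P(H|E) = 0.023205 / 0.60763 = 0.0382.

P(H | E) ≈ 0.0382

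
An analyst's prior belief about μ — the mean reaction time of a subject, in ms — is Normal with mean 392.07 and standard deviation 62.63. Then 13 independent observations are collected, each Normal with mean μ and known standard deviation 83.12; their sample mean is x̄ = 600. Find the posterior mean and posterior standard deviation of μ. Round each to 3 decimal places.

Posterior mean ≈ 575.189; posterior SD ≈ 21.634

With known σ, the Normal prior is conjugate. Weight on the data is w = (n/σ²)/(n/σ² + 1/τ₀²) = 0.00188162/(0.00188162+0.00025494) = 0.88068.
Posterior mean = w·x̄ + (1−w)·μ₀ = 0.88068·600 + 0.11932·392.07 = 575.189. Posterior variance = 1/(0.00188162+0.00025494) = 468.042, so SD = 21.634.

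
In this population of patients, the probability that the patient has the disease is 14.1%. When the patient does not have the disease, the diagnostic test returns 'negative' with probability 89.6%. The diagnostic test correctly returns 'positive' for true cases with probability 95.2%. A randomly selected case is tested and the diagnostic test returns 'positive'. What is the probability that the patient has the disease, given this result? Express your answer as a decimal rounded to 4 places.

Let H be the event that the patient has the disease. P(H) = 0.141, so P(¬H) = 0.859. With E the 'positive' result, P(E|H) = 0.952 and P(E|¬H) = 0.104.
P(E) = 0.952·0.141 + 0.104·0.859 = 0.13423 + 0.089336 = 0.22357.
By Bayes' theorem, P(H|E) = 0.13423 / 0.22357 = 0.6004.

P(H | E) ≈ 0.6004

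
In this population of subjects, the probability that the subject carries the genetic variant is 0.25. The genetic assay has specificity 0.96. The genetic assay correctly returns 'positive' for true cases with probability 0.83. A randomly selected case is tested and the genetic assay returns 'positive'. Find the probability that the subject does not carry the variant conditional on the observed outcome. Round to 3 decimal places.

P(¬H | E) ≈ 0.126

Let H be the event that the subject carries the genetic variant. P(H) = 0.25, so P(¬H) = 0.75. With E the 'positive' result, P(E|H) = 0.83 and P(E|¬H) = 0.04.
P(E) = 0.83·0.25 + 0.04·0.75 = 0.20750 + 0.030000 = 0.23750.
By Bayes' theorem, P(H|E) = 0.20750 / 0.23750 = 0.874. Hence P(¬H|E) = 1 − 0.874 = 0.126.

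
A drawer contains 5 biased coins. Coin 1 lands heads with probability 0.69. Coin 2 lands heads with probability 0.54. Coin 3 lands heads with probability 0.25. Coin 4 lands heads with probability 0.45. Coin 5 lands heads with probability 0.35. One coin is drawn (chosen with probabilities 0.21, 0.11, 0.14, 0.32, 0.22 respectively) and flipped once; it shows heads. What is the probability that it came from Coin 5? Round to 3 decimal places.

Tabulate prior·likelihood by source: [1] prior 0.21, lik 0.69, product 0.1449; [2] prior 0.11, lik 0.54, product 0.05940; [3] prior 0.14, lik 0.25, product 0.03500; [4] prior 0.32, lik 0.45, product 0.1440; [5] prior 0.22, lik 0.35, product 0.07700.
Normalizing constant = 0.46030; the posterior for Coin 5 is its product over the sum, 0.07700/0.46030 = 0.167.

Posterior probability ≈ 0.167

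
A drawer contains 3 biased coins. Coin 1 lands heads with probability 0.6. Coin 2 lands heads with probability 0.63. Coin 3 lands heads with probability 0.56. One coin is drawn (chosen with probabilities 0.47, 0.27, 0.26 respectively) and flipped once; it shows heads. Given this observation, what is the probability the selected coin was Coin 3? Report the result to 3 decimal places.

Tabulate prior·likelihood by source: [1] prior 0.47, lik 0.6, product 0.2820; [2] prior 0.27, lik 0.63, product 0.1701; [3] prior 0.26, lik 0.56, product 0.1456.
Normalizing constant = 0.59770; the posterior for Coin 3 is its product over the sum, 0.1456/0.59770 = 0.244.

Posterior probability ≈ 0.244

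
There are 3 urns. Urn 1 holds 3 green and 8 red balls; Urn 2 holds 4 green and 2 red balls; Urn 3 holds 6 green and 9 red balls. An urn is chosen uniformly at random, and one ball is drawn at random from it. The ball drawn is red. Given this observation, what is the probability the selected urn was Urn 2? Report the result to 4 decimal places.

Tabulate prior·likelihood by source: [1] prior 0.333333, lik 0.7273, product 0.2424; [2] prior 0.333333, lik 0.3333, product 0.1111; [3] prior 0.333333, lik 0.6, product 0.2000.
Normalizing constant = 0.55354; the posterior for Urn 2 is its product over the sum, 0.1111/0.55354 = 0.2007.

Posterior probability ≈ 0.2007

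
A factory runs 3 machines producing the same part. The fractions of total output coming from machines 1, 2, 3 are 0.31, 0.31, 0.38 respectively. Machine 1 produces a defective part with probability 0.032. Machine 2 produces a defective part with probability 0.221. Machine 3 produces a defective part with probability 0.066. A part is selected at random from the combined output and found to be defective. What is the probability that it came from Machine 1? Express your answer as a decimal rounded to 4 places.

Posterior probability ≈ 0.0958

Tabulate prior·likelihood by source: [1] prior 0.31, lik 0.032, product 0.009920; [2] prior 0.31, lik 0.221, product 0.06851; [3] prior 0.38, lik 0.066, product 0.02508.
Normalizing constant = 0.10351; the posterior for Machine 1 is its product over the sum, 0.009920/0.10351 = 0.0958.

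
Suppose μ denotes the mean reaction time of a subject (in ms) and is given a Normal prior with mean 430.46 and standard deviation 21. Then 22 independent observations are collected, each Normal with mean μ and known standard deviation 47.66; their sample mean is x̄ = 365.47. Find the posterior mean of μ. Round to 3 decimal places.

Posterior mean ≈ 377.799

Prior precision 1/τ₀² = 1/21² = 0.00226757; data precision n/σ² = 22/47.66² = 0.00968533.
Posterior precision = 0.00226757 + 0.00968533 = 0.0119529.
Posterior mean = (0.00226757·430.46 + 0.00968533·365.47) / 0.0119529 = 377.799.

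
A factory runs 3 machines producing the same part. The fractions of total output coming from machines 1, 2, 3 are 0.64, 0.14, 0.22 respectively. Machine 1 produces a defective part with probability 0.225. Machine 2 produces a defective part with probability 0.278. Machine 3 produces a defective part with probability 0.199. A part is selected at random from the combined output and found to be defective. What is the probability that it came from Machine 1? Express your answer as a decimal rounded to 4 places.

Tabulate prior·likelihood by source: [1] prior 0.64, lik 0.225, product 0.1440; [2] prior 0.14, lik 0.278, product 0.03892; [3] prior 0.22, lik 0.199, product 0.04378.
Normalizing constant = 0.22670; the posterior for Machine 1 is its product over the sum, 0.1440/0.22670 = 0.6352.

Posterior probability ≈ 0.6352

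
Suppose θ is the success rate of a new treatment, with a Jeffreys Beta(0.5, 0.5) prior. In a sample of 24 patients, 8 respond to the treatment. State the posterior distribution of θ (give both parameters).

The binomial likelihood is conjugate to the Beta prior: with 8 successes and 16 failures, the posterior is Beta(0.5+8, 0.5+16) = Beta(8.5, 16.5).

Posterior: Beta(8.5, 16.5)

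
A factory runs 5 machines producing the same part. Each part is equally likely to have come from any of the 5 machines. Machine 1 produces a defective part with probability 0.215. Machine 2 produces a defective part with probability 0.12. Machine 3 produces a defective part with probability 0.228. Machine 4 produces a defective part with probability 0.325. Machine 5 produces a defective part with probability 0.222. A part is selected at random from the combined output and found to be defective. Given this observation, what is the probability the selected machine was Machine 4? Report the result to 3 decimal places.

Tabulate prior·likelihood by source: [1] prior 0.2, lik 0.215, product 0.04300; [2] prior 0.2, lik 0.12, product 0.02400; [3] prior 0.2, lik 0.228, product 0.04560; [4] prior 0.2, lik 0.325, product 0.06500; [5] prior 0.2, lik 0.222, product 0.04440.
Normalizing constant = 0.22200; the posterior for Machine 4 is its product over the sum, 0.06500/0.22200 = 0.293.

Posterior probability ≈ 0.293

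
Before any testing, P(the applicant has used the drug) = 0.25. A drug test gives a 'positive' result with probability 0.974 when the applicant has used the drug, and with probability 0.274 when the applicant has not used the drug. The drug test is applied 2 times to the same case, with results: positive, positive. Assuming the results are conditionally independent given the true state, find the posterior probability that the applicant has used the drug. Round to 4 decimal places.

Let H be the event that the applicant has used the drug; start with P(H) = 0.25. P('positive'|H) = 0.974, P('positive'|¬H) = 0.274.
Update on result 1 ('positive'): P(H) ← 0.974·0.2500 / (0.974·0.2500 + 0.274·0.7500) = 0.24350/0.44900 = 0.5423.
Update on result 2 ('positive'): P(H) ← 0.974·0.5423 / (0.974·0.5423 + 0.274·0.4577) = 0.52822/0.65362 = 0.8081.

Posterior P(H) ≈ 0.8081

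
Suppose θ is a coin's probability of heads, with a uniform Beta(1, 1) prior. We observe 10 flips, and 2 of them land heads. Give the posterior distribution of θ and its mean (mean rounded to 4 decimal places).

Posterior: Beta(3, 9); mean ≈ 0.2500

Observing 2 successes and 8 failures updates Beta(1, 1) by adding the success and failure counts to the two shape parameters: α = 1+2 = 3, β = 1+8 = 9.
Posterior mean = α/(α+β) = 3/12 = 0.2500.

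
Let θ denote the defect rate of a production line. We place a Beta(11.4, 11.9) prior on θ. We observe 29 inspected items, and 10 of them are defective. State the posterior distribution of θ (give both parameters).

Posterior: Beta(21.4, 30.9)

The binomial likelihood is conjugate to the Beta prior: with 10 successes and 19 failures, the posterior is Beta(11.4+10, 11.9+19) = Beta(21.4, 30.9).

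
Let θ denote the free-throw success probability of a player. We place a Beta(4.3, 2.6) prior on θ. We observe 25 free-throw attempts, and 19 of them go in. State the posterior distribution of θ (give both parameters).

The binomial likelihood is conjugate to the Beta prior: with 19 successes and 6 failures, the posterior is Beta(4.3+19, 2.6+6) = Beta(23.3, 8.6).

Posterior: Beta(23.3, 8.6)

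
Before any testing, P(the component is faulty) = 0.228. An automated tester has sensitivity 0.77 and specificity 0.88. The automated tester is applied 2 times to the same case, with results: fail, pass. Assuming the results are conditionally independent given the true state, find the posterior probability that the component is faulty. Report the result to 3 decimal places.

Let H be the event that the component is faulty; start with P(H) = 0.228. P('fail'|H) = 0.77, P('fail'|¬H) = 0.12.
Update on result 1 ('fail'): P(H) ← 0.77·0.2280 / (0.77·0.2280 + 0.12·0.7720) = 0.17556/0.26820 = 0.6546.
Update on result 2 ('pass'): P(H) ← 0.23·0.6546 / (0.23·0.6546 + 0.88·0.3454) = 0.15055/0.45452 = 0.3312.

Posterior P(H) ≈ 0.331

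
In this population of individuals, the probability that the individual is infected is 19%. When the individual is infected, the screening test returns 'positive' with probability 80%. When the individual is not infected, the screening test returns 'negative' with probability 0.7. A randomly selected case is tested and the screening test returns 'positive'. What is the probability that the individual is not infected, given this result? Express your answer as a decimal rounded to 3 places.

Write H for 'the individual is infected'. Prior odds H:¬H = 0.19/0.81 = 0.23457. For the 'positive' outcome, the likelihood ratio is 0.8/0.3 = 2.6667.
Posterior odds = 0.23457 × 2.6667 = 0.62551, so P(H|E) = 0.62551/(1+0.62551) = 0.385. Then P(¬H|E) = 1 − 0.385 = 0.615.

P(¬H | E) ≈ 0.615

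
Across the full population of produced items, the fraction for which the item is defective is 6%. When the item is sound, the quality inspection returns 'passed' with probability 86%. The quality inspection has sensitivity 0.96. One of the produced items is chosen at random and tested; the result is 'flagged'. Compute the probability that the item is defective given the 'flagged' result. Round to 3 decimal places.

Write H for 'the item is defective'. Prior odds H:¬H = 0.06/0.94 = 0.063830. For the 'flagged' outcome, the likelihood ratio is 0.96/0.14 = 6.8571.
Posterior odds = 0.063830 × 6.8571 = 0.43769, so P(H|E) = 0.43769/(1+0.43769) = 0.304.

P(H | E) ≈ 0.304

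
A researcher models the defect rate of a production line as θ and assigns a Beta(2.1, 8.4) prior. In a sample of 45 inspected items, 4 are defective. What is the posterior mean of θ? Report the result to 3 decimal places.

Observing 4 successes and 41 failures updates Beta(2.1, 8.4) by adding the success and failure counts to the two shape parameters: α = 2.1+4 = 6.1, β = 8.4+41 = 49.4.
Posterior mean = α/(α+β) = 6.1/55.5 = 0.110.

Posterior mean ≈ 0.110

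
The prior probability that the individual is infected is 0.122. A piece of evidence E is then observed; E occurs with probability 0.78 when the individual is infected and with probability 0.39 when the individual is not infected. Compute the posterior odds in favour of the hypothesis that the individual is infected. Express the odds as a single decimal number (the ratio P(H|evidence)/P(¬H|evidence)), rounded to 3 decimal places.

Posterior odds ≈ 0.278

Prior odds = 0.122/(1−0.122) = 0.13895. In log-odds, ln(0.13895) = -1.9736.
Add log likelihood ratio: ln(2.0000) = 0.69315.
Posterior log-odds = -1.2805, so posterior odds = exp(-1.2805) = 0.27790.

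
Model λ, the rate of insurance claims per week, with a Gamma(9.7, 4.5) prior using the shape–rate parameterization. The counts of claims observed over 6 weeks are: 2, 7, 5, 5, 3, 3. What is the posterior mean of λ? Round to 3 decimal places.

Posterior mean ≈ 3.305

Total count ∑xᵢ = 25 over n = 6 weeks.
Gamma is conjugate to the Poisson likelihood: posterior is Gamma(shape = 9.7+25 = 34.7, rate = 4.5+6 = 10.5).
Posterior mean = shape/rate = 34.7/10.5 = 3.305.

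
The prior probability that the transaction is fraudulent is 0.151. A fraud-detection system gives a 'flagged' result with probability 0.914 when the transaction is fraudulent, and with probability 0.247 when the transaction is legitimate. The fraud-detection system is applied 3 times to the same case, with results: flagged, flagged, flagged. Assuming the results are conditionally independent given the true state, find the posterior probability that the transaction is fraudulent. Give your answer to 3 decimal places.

Posterior P(H) ≈ 0.900

With H the event that the transaction is fraudulent, the joint likelihood of the observed sequence is P(data|H) = 0.914·0.914·0.914 = 0.76355 and P(data|¬H) = 0.247·0.247·0.247 = 0.015069.
Bayes: P(H|data) = 0.151·0.76355 / (0.151·0.76355 + 0.849·0.015069) = 0.11530/0.12809 = 0.9001.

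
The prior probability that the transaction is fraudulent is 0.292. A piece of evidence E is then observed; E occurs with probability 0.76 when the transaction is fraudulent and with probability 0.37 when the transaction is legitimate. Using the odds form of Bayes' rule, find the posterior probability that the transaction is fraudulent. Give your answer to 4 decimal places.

Posterior probability ≈ 0.4586

Prior odds = 0.292/(1−0.292) = 0.41243.
Likelihood ratio for E = 0.76/0.37 = 2.0541.
Posterior odds = prior odds × LR = 0.84715.
Posterior probability = odds/(1+odds) = 0.84715/1.8472 = 0.4586.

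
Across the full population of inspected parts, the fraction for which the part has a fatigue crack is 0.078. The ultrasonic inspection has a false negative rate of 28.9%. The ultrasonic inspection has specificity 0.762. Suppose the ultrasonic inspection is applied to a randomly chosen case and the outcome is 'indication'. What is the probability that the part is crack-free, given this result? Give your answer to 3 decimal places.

Let H be the event that the part has a fatigue crack. P(H) = 0.078, so P(¬H) = 0.922. With E the 'indication' result, P(E|H) = 0.711 and P(E|¬H) = 0.238.
P(E) = 0.711·0.078 + 0.238·0.922 = 0.055458 + 0.21944 = 0.27489.
By Bayes' theorem, P(H|E) = 0.055458 / 0.27489 = 0.202. Hence P(¬H|E) = 1 − 0.202 = 0.798.

P(¬H | E) ≈ 0.798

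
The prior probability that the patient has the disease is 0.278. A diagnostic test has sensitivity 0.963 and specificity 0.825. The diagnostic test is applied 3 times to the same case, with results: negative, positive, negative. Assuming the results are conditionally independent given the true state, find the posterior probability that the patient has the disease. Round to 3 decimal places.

With H the event that the patient has the disease, the joint likelihood of the observed sequence is P(data|H) = 0.037·0.963·0.037 = 0.0013183 and P(data|¬H) = 0.825·0.175·0.825 = 0.11911.
Bayes: P(H|data) = 0.278·0.0013183 / (0.278·0.0013183 + 0.722·0.11911) = 0.00036650/0.086363 = 0.0042.

Posterior P(H) ≈ 0.004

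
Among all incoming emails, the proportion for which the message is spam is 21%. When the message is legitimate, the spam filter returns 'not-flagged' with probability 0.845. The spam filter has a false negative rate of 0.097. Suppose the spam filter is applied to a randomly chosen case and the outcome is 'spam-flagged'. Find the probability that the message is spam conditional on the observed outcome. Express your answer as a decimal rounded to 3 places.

P(H | E) ≈ 0.608

Let H be the event that the message is spam. P(H) = 0.21, so P(¬H) = 0.79. With E the 'spam-flagged' result, P(E|H) = 0.903 and P(E|¬H) = 0.155.
P(E) = 0.903·0.21 + 0.155·0.79 = 0.18963 + 0.12245 = 0.31208.
By Bayes' theorem, P(H|E) = 0.18963 / 0.31208 = 0.608.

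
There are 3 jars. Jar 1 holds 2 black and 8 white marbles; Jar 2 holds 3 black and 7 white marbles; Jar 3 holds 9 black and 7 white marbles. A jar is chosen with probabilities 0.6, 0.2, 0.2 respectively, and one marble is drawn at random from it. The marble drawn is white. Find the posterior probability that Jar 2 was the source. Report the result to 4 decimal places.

Tabulate prior·likelihood by source: [1] prior 0.6, lik 0.8, product 0.4800; [2] prior 0.2, lik 0.7, product 0.1400; [3] prior 0.2, lik 0.4375, product 0.08750.
Normalizing constant = 0.70750; the posterior for Jar 2 is its product over the sum, 0.1400/0.70750 = 0.1979.

Posterior probability ≈ 0.1979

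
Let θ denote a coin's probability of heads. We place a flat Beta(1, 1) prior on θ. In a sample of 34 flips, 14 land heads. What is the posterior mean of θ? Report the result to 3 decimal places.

Observing 14 successes and 20 failures updates Beta(1, 1) by adding the success and failure counts to the two shape parameters: α = 1+14 = 15, β = 1+20 = 21.
Posterior mean = α/(α+β) = 15/36 = 0.417.

Posterior mean ≈ 0.417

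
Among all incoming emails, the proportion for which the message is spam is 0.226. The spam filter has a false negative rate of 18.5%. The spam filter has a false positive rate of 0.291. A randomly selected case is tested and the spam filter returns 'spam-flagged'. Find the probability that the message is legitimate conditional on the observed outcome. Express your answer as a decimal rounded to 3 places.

P(¬H | E) ≈ 0.550

Let H be the event that the message is spam. P(H) = 0.226, so P(¬H) = 0.774. With E the 'spam-flagged' result, P(E|H) = 0.815 and P(E|¬H) = 0.291.
P(E) = 0.815·0.226 + 0.291·0.774 = 0.18419 + 0.22523 = 0.40942.
By Bayes' theorem, P(H|E) = 0.18419 / 0.40942 = 0.450. Hence P(¬H|E) = 1 − 0.450 = 0.550.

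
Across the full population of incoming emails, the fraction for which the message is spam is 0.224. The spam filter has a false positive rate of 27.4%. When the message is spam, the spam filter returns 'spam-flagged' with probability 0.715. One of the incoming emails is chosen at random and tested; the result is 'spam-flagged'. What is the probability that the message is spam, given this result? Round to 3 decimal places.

Write H for 'the message is spam'. Prior odds H:¬H = 0.224/0.776 = 0.28866. For the 'spam-flagged' outcome, the likelihood ratio is 0.715/0.274 = 2.6095.
Posterior odds = 0.28866 × 2.6095 = 0.75325, so P(H|E) = 0.75325/(1+0.75325) = 0.430.

P(H | E) ≈ 0.430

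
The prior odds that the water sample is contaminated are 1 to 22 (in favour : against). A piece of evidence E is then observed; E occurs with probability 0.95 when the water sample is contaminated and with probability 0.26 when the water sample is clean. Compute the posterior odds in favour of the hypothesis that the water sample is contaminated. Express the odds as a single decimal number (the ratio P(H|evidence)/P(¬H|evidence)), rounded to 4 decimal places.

Posterior odds ≈ 0.1661

Prior odds = 1/22 = 0.045455.
Likelihood ratio for E = 0.95/0.26 = 3.6538.
Posterior odds = prior odds × LR = 0.16608.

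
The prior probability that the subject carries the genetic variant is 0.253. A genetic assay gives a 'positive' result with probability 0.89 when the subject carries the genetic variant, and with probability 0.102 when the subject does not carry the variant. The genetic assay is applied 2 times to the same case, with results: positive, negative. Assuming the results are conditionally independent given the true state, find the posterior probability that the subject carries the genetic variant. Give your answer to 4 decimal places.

With H the event that the subject carries the genetic variant, the joint likelihood of the observed sequence is P(data|H) = 0.89·0.11 = 0.097900 and P(data|¬H) = 0.102·0.898 = 0.091596.
Bayes: P(H|data) = 0.253·0.097900 / (0.253·0.097900 + 0.747·0.091596) = 0.024769/0.093191 = 0.2658.

Posterior P(H) ≈ 0.2658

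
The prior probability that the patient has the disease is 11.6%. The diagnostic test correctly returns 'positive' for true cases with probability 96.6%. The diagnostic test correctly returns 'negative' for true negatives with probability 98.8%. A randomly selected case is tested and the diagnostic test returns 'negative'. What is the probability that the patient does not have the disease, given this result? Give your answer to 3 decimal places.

Write H for 'the patient has the disease'. Prior odds H:¬H = 0.116/0.884 = 0.13122. For the 'negative' outcome, the likelihood ratio is 0.034/0.988 = 0.034413.
Posterior odds = 0.13122 × 0.034413 = 0.0045157, so P(H|E) = 0.0045157/(1+0.0045157) = 0.004. Then P(¬H|E) = 1 − 0.004 = 0.996.

P(¬H | E) ≈ 0.996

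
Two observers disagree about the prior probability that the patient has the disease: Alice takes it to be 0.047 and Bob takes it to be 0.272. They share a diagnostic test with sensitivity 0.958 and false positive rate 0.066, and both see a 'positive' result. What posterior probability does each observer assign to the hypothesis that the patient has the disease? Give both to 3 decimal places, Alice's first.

P('+'|H) = 0.958, P('+'|¬H) = 0.066.
Alice: numerator 0.958·0.047 = 0.045026; evidence = 0.045026+0.066·0.953 = 0.10792; posterior = 0.417.
Bob: numerator 0.958·0.272 = 0.26058; evidence = 0.26058+0.066·0.728 = 0.30862; posterior = 0.844.

Alice: 0.417; Bob: 0.844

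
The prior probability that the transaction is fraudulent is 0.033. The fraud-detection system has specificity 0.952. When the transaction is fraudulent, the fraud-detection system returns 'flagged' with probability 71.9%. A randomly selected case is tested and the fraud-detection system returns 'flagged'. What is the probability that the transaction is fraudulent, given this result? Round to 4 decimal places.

P(H | E) ≈ 0.3383

Write H for 'the transaction is fraudulent'. Prior odds H:¬H = 0.033/0.967 = 0.034126. For the 'flagged' outcome, the likelihood ratio is 0.719/0.048 = 14.979.
Posterior odds = 0.034126 × 14.979 = 0.51118, so P(H|E) = 0.51118/(1+0.51118) = 0.3383.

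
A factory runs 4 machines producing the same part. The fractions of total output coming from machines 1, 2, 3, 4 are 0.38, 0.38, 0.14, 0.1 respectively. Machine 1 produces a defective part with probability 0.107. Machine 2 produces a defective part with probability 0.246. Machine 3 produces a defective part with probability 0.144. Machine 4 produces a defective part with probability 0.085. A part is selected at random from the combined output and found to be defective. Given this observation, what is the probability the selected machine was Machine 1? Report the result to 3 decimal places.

Tabulate prior·likelihood by source: [1] prior 0.38, lik 0.107, product 0.04066; [2] prior 0.38, lik 0.246, product 0.09348; [3] prior 0.14, lik 0.144, product 0.02016; [4] prior 0.1, lik 0.085, product 0.008500.
Normalizing constant = 0.16280; the posterior for Machine 1 is its product over the sum, 0.04066/0.16280 = 0.250.

Posterior probability ≈ 0.250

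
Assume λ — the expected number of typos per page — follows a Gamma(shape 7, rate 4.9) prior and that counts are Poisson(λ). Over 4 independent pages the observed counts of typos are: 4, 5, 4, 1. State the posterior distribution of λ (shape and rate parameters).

Posterior: Gamma(shape=21, rate=8.9)

The Poisson likelihood adds the total count to the shape and the number of exposure periods to the rate. Here ∑xᵢ = 14 and n = 4, so shape 7→21 and rate 4.9→8.9.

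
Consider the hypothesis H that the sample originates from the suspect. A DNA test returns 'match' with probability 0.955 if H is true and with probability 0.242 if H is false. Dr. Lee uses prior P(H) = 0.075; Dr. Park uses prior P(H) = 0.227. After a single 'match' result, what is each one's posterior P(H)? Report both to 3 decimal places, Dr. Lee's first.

Dr. Lee: 0.242; Dr. Park: 0.537

P('+'|H) = 0.955, P('+'|¬H) = 0.242.
Dr. Lee: numerator 0.955·0.075 = 0.071625; evidence = 0.071625+0.242·0.925 = 0.29547; posterior = 0.242.
Dr. Park: numerator 0.955·0.227 = 0.21679; evidence = 0.21679+0.242·0.773 = 0.40385; posterior = 0.537.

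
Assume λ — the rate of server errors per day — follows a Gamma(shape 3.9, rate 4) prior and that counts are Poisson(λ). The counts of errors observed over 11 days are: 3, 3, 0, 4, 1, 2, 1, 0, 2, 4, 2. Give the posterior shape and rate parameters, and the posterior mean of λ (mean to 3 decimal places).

Posterior: Gamma(shape=25.9, rate=15); mean ≈ 1.727

Total count ∑xᵢ = 22 over n = 11 days.
Gamma is conjugate to the Poisson likelihood: posterior is Gamma(shape = 3.9+22 = 25.9, rate = 4+11 = 15).
E[λ | data] = 25.9/15 = 1.727.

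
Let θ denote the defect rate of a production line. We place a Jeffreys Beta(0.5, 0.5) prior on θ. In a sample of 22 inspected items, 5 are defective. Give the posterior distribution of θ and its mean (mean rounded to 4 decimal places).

Observing 5 successes and 17 failures updates Beta(0.5, 0.5) by adding the success and failure counts to the two shape parameters: α = 0.5+5 = 5.5, β = 0.5+17 = 17.5.
Posterior mean = α/(α+β) = 5.5/23 = 0.2391.

Posterior: Beta(5.5, 17.5); mean ≈ 0.2391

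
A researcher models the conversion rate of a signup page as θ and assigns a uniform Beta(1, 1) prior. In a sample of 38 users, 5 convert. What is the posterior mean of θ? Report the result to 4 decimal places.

The binomial likelihood is conjugate to the Beta prior: with 5 successes and 33 failures, the posterior is Beta(1+5, 1+33) = Beta(6, 34).
E[θ | data] = 6/(6+34) = 0.1500.

Posterior mean ≈ 0.1500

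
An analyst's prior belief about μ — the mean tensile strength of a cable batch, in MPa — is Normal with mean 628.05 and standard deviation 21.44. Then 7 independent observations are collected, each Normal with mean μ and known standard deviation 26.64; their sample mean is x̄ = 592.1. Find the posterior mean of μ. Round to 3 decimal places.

Posterior mean ≈ 598.596

Prior precision 1/τ₀² = 1/21.44² = 0.00217546; data precision n/σ² = 7/26.64² = 0.00986347.
Posterior precision = 0.00217546 + 0.00986347 = 0.0120389.
Posterior mean = (0.00217546·628.05 + 0.00986347·592.1) / 0.0120389 = 598.596.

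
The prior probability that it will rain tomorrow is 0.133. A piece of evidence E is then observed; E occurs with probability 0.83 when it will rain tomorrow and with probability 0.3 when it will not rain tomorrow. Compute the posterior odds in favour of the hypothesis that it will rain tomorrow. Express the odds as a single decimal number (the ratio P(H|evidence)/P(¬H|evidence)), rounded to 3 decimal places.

Posterior odds ≈ 0.424

Prior odds = 0.133/(1−0.133) = 0.15340. In log-odds, ln(0.15340) = -1.8747.
Add log likelihood ratio: ln(2.7667) = 1.0176.
Posterior log-odds = -0.85705, so posterior odds = exp(-0.85705) = 0.42441.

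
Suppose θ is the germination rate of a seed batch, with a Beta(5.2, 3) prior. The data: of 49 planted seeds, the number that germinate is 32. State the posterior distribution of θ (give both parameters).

Observing 32 successes and 17 failures updates Beta(5.2, 3) by adding the success and failure counts to the two shape parameters: α = 5.2+32 = 37.2, β = 3+17 = 20.

Posterior: Beta(37.2, 20)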